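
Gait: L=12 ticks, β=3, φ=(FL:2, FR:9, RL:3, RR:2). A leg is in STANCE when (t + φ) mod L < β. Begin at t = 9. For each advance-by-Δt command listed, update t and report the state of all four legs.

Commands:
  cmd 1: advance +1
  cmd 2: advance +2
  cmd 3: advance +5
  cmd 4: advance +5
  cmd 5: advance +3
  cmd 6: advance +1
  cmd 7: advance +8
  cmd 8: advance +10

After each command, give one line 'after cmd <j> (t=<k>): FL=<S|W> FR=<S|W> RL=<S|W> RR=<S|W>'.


start t=9: FL=W FR=W RL=S RR=W
cmd 1: advance +1 → t=10, phase=(0,7,1,0) → FL=S FR=W RL=S RR=S
cmd 2: advance +2 → t=12, phase=(2,9,3,2) → FL=S FR=W RL=W RR=S
cmd 3: advance +5 → t=17, phase=(7,2,8,7) → FL=W FR=S RL=W RR=W
cmd 4: advance +5 → t=22, phase=(0,7,1,0) → FL=S FR=W RL=S RR=S
cmd 5: advance +3 → t=25, phase=(3,10,4,3) → FL=W FR=W RL=W RR=W
cmd 6: advance +1 → t=26, phase=(4,11,5,4) → FL=W FR=W RL=W RR=W
cmd 7: advance +8 → t=34, phase=(0,7,1,0) → FL=S FR=W RL=S RR=S
cmd 8: advance +10 → t=44, phase=(10,5,11,10) → FL=W FR=W RL=W RR=W

after cmd 1 (t=10): FL=S FR=W RL=S RR=S
after cmd 2 (t=12): FL=S FR=W RL=W RR=S
after cmd 3 (t=17): FL=W FR=S RL=W RR=W
after cmd 4 (t=22): FL=S FR=W RL=S RR=S
after cmd 5 (t=25): FL=W FR=W RL=W RR=W
after cmd 6 (t=26): FL=W FR=W RL=W RR=W
after cmd 7 (t=34): FL=S FR=W RL=S RR=S
after cmd 8 (t=44): FL=W FR=W RL=W RR=W


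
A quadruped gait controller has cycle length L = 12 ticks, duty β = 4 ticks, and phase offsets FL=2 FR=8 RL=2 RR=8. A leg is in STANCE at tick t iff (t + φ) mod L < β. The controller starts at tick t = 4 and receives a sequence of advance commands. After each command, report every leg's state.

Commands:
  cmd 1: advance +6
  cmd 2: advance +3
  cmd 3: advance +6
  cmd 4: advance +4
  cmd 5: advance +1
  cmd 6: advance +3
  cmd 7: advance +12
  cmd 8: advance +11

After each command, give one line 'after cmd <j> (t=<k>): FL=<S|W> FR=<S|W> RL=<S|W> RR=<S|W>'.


after cmd 1 (t=10): FL=S FR=W RL=S RR=W
after cmd 2 (t=13): FL=S FR=W RL=S RR=W
after cmd 3 (t=19): FL=W FR=S RL=W RR=S
after cmd 4 (t=23): FL=S FR=W RL=S RR=W
after cmd 5 (t=24): FL=S FR=W RL=S RR=W
after cmd 6 (t=27): FL=W FR=W RL=W RR=W
after cmd 7 (t=39): FL=W FR=W RL=W RR=W
after cmd 8 (t=50): FL=W FR=W RL=W RR=W

start t=4: FL=W FR=S RL=W RR=S
cmd 1: advance +6 → t=10, phase=(0,6,0,6) → FL=S FR=W RL=S RR=W
cmd 2: advance +3 → t=13, phase=(3,9,3,9) → FL=S FR=W RL=S RR=W
cmd 3: advance +6 → t=19, phase=(9,3,9,3) → FL=W FR=S RL=W RR=S
cmd 4: advance +4 → t=23, phase=(1,7,1,7) → FL=S FR=W RL=S RR=W
cmd 5: advance +1 → t=24, phase=(2,8,2,8) → FL=S FR=W RL=S RR=W
cmd 6: advance +3 → t=27, phase=(5,11,5,11) → FL=W FR=W RL=W RR=W
cmd 7: advance +12 → t=39, phase=(5,11,5,11) → FL=W FR=W RL=W RR=W
cmd 8: advance +11 → t=50, phase=(4,10,4,10) → FL=W FR=W RL=W RR=W


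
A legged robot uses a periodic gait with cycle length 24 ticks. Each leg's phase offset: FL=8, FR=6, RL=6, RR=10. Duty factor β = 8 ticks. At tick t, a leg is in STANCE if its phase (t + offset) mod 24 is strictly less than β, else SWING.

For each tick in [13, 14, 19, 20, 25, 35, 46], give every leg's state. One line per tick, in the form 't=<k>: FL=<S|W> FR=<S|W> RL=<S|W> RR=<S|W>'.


t=13: FL=W FR=W RL=W RR=W
t=14: FL=W FR=W RL=W RR=S
t=19: FL=S FR=S RL=S RR=S
t=20: FL=S FR=S RL=S RR=S
t=25: FL=W FR=S RL=S RR=W
t=35: FL=W FR=W RL=W RR=W
t=46: FL=S FR=S RL=S RR=W

t=13: phase=(21,19,19,23) vs β=8 → FL=W FR=W RL=W RR=W
t=14: phase=(22,20,20,0) vs β=8 → FL=W FR=W RL=W RR=S
t=19: phase=(3,1,1,5) vs β=8 → FL=S FR=S RL=S RR=S
t=20: phase=(4,2,2,6) vs β=8 → FL=S FR=S RL=S RR=S
t=25: phase=(9,7,7,11) vs β=8 → FL=W FR=S RL=S RR=W
t=35: phase=(19,17,17,21) vs β=8 → FL=W FR=W RL=W RR=W
t=46: phase=(6,4,4,8) vs β=8 → FL=S FR=S RL=S RR=W


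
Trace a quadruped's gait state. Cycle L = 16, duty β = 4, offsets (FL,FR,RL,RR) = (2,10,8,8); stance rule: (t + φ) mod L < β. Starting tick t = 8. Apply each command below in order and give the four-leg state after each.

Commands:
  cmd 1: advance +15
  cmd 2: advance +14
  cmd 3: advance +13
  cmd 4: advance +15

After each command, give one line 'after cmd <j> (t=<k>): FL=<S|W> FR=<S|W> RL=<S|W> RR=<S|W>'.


after cmd 1 (t=23): FL=W FR=S RL=W RR=W
after cmd 2 (t=37): FL=W FR=W RL=W RR=W
after cmd 3 (t=50): FL=W FR=W RL=W RR=W
after cmd 4 (t=65): FL=S FR=W RL=W RR=W

start t=8: FL=W FR=S RL=S RR=S
cmd 1: advance +15 → t=23, phase=(9,1,15,15) → FL=W FR=S RL=W RR=W
cmd 2: advance +14 → t=37, phase=(7,15,13,13) → FL=W FR=W RL=W RR=W
cmd 3: advance +13 → t=50, phase=(4,12,10,10) → FL=W FR=W RL=W RR=W
cmd 4: advance +15 → t=65, phase=(3,11,9,9) → FL=S FR=W RL=W RR=W


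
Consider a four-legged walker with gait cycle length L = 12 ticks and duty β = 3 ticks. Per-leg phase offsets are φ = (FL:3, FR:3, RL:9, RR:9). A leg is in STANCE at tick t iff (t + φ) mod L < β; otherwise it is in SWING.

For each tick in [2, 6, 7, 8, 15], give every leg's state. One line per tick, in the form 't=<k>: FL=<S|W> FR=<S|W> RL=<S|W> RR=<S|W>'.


t=2: phase=(5,5,11,11) vs β=3 → FL=W FR=W RL=W RR=W
t=6: phase=(9,9,3,3) vs β=3 → FL=W FR=W RL=W RR=W
t=7: phase=(10,10,4,4) vs β=3 → FL=W FR=W RL=W RR=W
t=8: phase=(11,11,5,5) vs β=3 → FL=W FR=W RL=W RR=W
t=15: phase=(6,6,0,0) vs β=3 → FL=W FR=W RL=S RR=S

t=2: FL=W FR=W RL=W RR=W
t=6: FL=W FR=W RL=W RR=W
t=7: FL=W FR=W RL=W RR=W
t=8: FL=W FR=W RL=W RR=W
t=15: FL=W FR=W RL=S RR=S


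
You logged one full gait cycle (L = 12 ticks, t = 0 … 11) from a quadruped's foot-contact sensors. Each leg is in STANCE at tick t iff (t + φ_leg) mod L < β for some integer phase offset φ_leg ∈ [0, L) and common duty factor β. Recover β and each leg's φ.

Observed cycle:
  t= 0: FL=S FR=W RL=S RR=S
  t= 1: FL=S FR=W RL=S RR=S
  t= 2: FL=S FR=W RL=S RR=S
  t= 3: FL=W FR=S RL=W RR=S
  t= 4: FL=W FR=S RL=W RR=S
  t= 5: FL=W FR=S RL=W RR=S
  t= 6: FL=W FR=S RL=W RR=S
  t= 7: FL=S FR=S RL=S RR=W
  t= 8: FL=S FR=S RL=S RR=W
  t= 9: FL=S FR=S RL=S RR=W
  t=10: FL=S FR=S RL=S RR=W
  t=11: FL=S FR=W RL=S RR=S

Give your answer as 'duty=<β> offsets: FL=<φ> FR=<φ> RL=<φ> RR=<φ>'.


duty=8 offsets: FL=5 FR=9 RL=5 RR=1

duty β = stance ticks per leg = 8
FL: stance ticks = 8; W→S at t=7 → φ=5
FR: stance ticks = 8; W→S at t=3 → φ=9
RL: stance ticks = 8; W→S at t=7 → φ=5
RR: stance ticks = 8; W→S at t=11 → φ=1


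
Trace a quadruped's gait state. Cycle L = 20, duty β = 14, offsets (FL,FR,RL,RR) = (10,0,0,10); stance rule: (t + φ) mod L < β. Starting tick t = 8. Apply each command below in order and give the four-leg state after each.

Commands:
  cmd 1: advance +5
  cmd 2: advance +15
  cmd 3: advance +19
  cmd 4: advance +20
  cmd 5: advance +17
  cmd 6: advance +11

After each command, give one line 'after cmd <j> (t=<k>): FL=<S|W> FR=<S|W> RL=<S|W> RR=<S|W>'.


start t=8: FL=W FR=S RL=S RR=W
cmd 1: advance +5 → t=13, phase=(3,13,13,3) → FL=S FR=S RL=S RR=S
cmd 2: advance +15 → t=28, phase=(18,8,8,18) → FL=W FR=S RL=S RR=W
cmd 3: advance +19 → t=47, phase=(17,7,7,17) → FL=W FR=S RL=S RR=W
cmd 4: advance +20 → t=67, phase=(17,7,7,17) → FL=W FR=S RL=S RR=W
cmd 5: advance +17 → t=84, phase=(14,4,4,14) → FL=W FR=S RL=S RR=W
cmd 6: advance +11 → t=95, phase=(5,15,15,5) → FL=S FR=W RL=W RR=S

after cmd 1 (t=13): FL=S FR=S RL=S RR=S
after cmd 2 (t=28): FL=W FR=S RL=S RR=W
after cmd 3 (t=47): FL=W FR=S RL=S RR=W
after cmd 4 (t=67): FL=W FR=S RL=S RR=W
after cmd 5 (t=84): FL=W FR=S RL=S RR=W
after cmd 6 (t=95): FL=S FR=W RL=W RR=S


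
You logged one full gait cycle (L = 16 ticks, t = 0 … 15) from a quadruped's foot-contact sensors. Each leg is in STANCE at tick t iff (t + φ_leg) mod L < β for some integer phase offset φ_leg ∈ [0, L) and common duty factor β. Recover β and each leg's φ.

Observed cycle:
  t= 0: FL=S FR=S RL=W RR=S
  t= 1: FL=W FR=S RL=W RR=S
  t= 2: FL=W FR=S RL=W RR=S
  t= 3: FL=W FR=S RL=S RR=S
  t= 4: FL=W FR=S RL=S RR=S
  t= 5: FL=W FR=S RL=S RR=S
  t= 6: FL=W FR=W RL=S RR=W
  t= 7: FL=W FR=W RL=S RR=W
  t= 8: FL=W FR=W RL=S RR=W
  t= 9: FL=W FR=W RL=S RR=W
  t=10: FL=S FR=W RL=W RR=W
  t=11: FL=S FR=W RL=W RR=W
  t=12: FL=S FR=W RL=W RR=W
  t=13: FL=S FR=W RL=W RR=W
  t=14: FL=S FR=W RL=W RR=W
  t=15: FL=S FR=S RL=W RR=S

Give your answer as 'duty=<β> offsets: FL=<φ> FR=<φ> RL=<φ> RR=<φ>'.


duty=7 offsets: FL=6 FR=1 RL=13 RR=1

duty β = stance ticks per leg = 7
FL: stance ticks = 7; W→S at t=10 → φ=6
FR: stance ticks = 7; W→S at t=15 → φ=1
RL: stance ticks = 7; W→S at t=3 → φ=13
RR: stance ticks = 7; W→S at t=15 → φ=1


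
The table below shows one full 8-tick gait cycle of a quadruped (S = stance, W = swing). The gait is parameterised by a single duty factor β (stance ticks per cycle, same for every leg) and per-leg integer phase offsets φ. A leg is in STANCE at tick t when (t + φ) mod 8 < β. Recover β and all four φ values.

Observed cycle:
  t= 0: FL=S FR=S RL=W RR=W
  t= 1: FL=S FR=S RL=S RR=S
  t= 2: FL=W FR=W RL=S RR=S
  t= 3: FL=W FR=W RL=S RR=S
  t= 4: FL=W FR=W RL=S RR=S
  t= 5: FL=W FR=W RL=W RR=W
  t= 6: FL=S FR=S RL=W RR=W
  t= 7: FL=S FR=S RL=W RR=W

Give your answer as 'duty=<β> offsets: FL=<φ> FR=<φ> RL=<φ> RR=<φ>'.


duty β = stance ticks per leg = 4
FL: stance ticks = 4; W→S at t=6 → φ=2
FR: stance ticks = 4; W→S at t=6 → φ=2
RL: stance ticks = 4; W→S at t=1 → φ=7
RR: stance ticks = 4; W→S at t=1 → φ=7

duty=4 offsets: FL=2 FR=2 RL=7 RR=7


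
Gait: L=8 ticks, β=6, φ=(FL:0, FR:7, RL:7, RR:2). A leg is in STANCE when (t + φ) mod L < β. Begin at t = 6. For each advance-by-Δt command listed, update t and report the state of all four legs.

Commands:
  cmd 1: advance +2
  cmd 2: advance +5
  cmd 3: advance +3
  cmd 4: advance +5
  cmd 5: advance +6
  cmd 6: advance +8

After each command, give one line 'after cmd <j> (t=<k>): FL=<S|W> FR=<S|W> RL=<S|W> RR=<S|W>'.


start t=6: FL=W FR=S RL=S RR=S
cmd 1: advance +2 → t=8, phase=(0,7,7,2) → FL=S FR=W RL=W RR=S
cmd 2: advance +5 → t=13, phase=(5,4,4,7) → FL=S FR=S RL=S RR=W
cmd 3: advance +3 → t=16, phase=(0,7,7,2) → FL=S FR=W RL=W RR=S
cmd 4: advance +5 → t=21, phase=(5,4,4,7) → FL=S FR=S RL=S RR=W
cmd 5: advance +6 → t=27, phase=(3,2,2,5) → FL=S FR=S RL=S RR=S
cmd 6: advance +8 → t=35, phase=(3,2,2,5) → FL=S FR=S RL=S RR=S

after cmd 1 (t=8): FL=S FR=W RL=W RR=S
after cmd 2 (t=13): FL=S FR=S RL=S RR=W
after cmd 3 (t=16): FL=S FR=W RL=W RR=S
after cmd 4 (t=21): FL=S FR=S RL=S RR=W
after cmd 5 (t=27): FL=S FR=S RL=S RR=S
after cmd 6 (t=35): FL=S FR=S RL=S RR=S


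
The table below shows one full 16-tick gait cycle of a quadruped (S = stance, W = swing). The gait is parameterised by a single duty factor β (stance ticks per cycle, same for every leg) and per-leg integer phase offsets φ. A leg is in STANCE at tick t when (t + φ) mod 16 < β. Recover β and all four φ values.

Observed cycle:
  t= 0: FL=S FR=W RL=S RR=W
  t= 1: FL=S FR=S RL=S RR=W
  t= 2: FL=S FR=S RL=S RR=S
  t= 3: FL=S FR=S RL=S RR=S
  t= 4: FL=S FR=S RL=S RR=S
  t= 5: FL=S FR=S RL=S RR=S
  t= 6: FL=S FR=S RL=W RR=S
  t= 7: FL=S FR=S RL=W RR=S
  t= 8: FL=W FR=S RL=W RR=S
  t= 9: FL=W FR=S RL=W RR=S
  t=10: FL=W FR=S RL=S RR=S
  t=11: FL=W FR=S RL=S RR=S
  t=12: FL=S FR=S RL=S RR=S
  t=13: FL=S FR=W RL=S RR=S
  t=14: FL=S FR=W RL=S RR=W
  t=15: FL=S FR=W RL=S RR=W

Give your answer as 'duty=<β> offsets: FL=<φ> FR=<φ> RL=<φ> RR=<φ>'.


duty β = stance ticks per leg = 12
FL: stance ticks = 12; W→S at t=12 → φ=4
FR: stance ticks = 12; W→S at t=1 → φ=15
RL: stance ticks = 12; W→S at t=10 → φ=6
RR: stance ticks = 12; W→S at t=2 → φ=14

duty=12 offsets: FL=4 FR=15 RL=6 RR=14


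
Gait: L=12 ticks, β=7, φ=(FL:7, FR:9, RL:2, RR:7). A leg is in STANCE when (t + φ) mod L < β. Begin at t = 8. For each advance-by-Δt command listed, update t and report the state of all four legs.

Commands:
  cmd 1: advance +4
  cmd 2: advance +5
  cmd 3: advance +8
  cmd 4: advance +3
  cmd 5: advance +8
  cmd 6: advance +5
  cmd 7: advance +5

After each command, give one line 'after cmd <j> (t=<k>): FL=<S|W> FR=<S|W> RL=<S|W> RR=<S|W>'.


after cmd 1 (t=12): FL=W FR=W RL=S RR=W
after cmd 2 (t=17): FL=S FR=S RL=W RR=S
after cmd 3 (t=25): FL=W FR=W RL=S RR=W
after cmd 4 (t=28): FL=W FR=S RL=S RR=W
after cmd 5 (t=36): FL=W FR=W RL=S RR=W
after cmd 6 (t=41): FL=S FR=S RL=W RR=S
after cmd 7 (t=46): FL=S FR=W RL=S RR=S

start t=8: FL=S FR=S RL=W RR=S
cmd 1: advance +4 → t=12, phase=(7,9,2,7) → FL=W FR=W RL=S RR=W
cmd 2: advance +5 → t=17, phase=(0,2,7,0) → FL=S FR=S RL=W RR=S
cmd 3: advance +8 → t=25, phase=(8,10,3,8) → FL=W FR=W RL=S RR=W
cmd 4: advance +3 → t=28, phase=(11,1,6,11) → FL=W FR=S RL=S RR=W
cmd 5: advance +8 → t=36, phase=(7,9,2,7) → FL=W FR=W RL=S RR=W
cmd 6: advance +5 → t=41, phase=(0,2,7,0) → FL=S FR=S RL=W RR=S
cmd 7: advance +5 → t=46, phase=(5,7,0,5) → FL=S FR=W RL=S RR=S


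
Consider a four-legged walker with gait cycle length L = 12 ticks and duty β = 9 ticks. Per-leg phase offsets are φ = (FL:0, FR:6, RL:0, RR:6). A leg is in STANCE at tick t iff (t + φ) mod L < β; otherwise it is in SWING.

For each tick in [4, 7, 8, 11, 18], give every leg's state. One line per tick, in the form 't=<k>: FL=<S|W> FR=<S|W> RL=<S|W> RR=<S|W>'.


t=4: phase=(4,10,4,10) vs β=9 → FL=S FR=W RL=S RR=W
t=7: phase=(7,1,7,1) vs β=9 → FL=S FR=S RL=S RR=S
t=8: phase=(8,2,8,2) vs β=9 → FL=S FR=S RL=S RR=S
t=11: phase=(11,5,11,5) vs β=9 → FL=W FR=S RL=W RR=S
t=18: phase=(6,0,6,0) vs β=9 → FL=S FR=S RL=S RR=S

t=4: FL=S FR=W RL=S RR=W
t=7: FL=S FR=S RL=S RR=S
t=8: FL=S FR=S RL=S RR=S
t=11: FL=W FR=S RL=W RR=S
t=18: FL=S FR=S RL=S RR=S


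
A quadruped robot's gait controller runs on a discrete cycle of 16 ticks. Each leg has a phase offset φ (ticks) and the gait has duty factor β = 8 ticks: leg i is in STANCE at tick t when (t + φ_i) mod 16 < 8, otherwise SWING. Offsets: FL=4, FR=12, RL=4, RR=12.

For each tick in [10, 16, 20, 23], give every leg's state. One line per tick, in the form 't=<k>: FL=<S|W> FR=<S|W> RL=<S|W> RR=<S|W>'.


t=10: FL=W FR=S RL=W RR=S
t=16: FL=S FR=W RL=S RR=W
t=20: FL=W FR=S RL=W RR=S
t=23: FL=W FR=S RL=W RR=S

t=10: phase=(14,6,14,6) vs β=8 → FL=W FR=S RL=W RR=S
t=16: phase=(4,12,4,12) vs β=8 → FL=S FR=W RL=S RR=W
t=20: phase=(8,0,8,0) vs β=8 → FL=W FR=S RL=W RR=S
t=23: phase=(11,3,11,3) vs β=8 → FL=W FR=S RL=W RR=S


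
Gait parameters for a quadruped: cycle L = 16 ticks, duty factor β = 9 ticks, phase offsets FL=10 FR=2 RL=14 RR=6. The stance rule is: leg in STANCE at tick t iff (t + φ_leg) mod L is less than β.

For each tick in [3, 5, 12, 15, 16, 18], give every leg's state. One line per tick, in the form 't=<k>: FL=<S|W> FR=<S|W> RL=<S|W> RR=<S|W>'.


t=3: FL=W FR=S RL=S RR=W
t=5: FL=W FR=S RL=S RR=W
t=12: FL=S FR=W RL=W RR=S
t=15: FL=W FR=S RL=W RR=S
t=16: FL=W FR=S RL=W RR=S
t=18: FL=W FR=S RL=S RR=S

t=3: phase=(13,5,1,9) vs β=9 → FL=W FR=S RL=S RR=W
t=5: phase=(15,7,3,11) vs β=9 → FL=W FR=S RL=S RR=W
t=12: phase=(6,14,10,2) vs β=9 → FL=S FR=W RL=W RR=S
t=15: phase=(9,1,13,5) vs β=9 → FL=W FR=S RL=W RR=S
t=16: phase=(10,2,14,6) vs β=9 → FL=W FR=S RL=W RR=S
t=18: phase=(12,4,0,8) vs β=9 → FL=W FR=S RL=S RR=S


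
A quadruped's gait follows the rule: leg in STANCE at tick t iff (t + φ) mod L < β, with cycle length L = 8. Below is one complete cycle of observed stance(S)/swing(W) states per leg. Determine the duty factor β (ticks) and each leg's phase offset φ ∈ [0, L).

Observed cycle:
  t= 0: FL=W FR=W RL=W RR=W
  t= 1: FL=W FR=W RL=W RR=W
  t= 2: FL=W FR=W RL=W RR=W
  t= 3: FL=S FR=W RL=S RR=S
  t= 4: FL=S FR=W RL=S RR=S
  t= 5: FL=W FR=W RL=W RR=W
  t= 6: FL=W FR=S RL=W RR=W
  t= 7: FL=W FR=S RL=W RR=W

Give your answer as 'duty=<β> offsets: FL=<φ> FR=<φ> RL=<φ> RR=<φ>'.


duty β = stance ticks per leg = 2
FL: stance ticks = 2; W→S at t=3 → φ=5
FR: stance ticks = 2; W→S at t=6 → φ=2
RL: stance ticks = 2; W→S at t=3 → φ=5
RR: stance ticks = 2; W→S at t=3 → φ=5

duty=2 offsets: FL=5 FR=2 RL=5 RR=5


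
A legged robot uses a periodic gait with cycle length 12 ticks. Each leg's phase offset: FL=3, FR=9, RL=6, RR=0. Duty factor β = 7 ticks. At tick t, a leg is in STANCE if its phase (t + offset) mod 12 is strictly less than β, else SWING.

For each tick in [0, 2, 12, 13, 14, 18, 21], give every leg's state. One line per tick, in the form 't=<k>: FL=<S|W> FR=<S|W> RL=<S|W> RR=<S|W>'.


t=0: FL=S FR=W RL=S RR=S
t=2: FL=S FR=W RL=W RR=S
t=12: FL=S FR=W RL=S RR=S
t=13: FL=S FR=W RL=W RR=S
t=14: FL=S FR=W RL=W RR=S
t=18: FL=W FR=S RL=S RR=S
t=21: FL=S FR=S RL=S RR=W

t=0: phase=(3,9,6,0) vs β=7 → FL=S FR=W RL=S RR=S
t=2: phase=(5,11,8,2) vs β=7 → FL=S FR=W RL=W RR=S
t=12: phase=(3,9,6,0) vs β=7 → FL=S FR=W RL=S RR=S
t=13: phase=(4,10,7,1) vs β=7 → FL=S FR=W RL=W RR=S
t=14: phase=(5,11,8,2) vs β=7 → FL=S FR=W RL=W RR=S
t=18: phase=(9,3,0,6) vs β=7 → FL=W FR=S RL=S RR=S
t=21: phase=(0,6,3,9) vs β=7 → FL=S FR=S RL=S RR=W


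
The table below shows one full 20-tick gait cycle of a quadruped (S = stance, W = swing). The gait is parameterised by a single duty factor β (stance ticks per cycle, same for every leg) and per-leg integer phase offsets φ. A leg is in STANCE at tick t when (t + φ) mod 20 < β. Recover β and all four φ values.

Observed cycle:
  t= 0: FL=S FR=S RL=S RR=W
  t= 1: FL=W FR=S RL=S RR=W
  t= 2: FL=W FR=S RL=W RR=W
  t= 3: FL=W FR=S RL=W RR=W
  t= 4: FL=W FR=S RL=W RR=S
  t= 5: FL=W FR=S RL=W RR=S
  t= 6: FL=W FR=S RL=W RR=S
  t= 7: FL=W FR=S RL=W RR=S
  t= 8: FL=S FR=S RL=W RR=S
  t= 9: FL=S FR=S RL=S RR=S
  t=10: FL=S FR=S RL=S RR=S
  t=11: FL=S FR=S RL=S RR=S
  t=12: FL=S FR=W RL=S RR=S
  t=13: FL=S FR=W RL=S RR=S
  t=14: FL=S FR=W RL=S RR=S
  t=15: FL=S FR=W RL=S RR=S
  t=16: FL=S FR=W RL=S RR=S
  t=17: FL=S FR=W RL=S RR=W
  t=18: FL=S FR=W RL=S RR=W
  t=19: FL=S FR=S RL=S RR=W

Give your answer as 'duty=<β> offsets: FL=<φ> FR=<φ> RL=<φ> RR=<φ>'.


duty=13 offsets: FL=12 FR=1 RL=11 RR=16

duty β = stance ticks per leg = 13
FL: stance ticks = 13; W→S at t=8 → φ=12
FR: stance ticks = 13; W→S at t=19 → φ=1
RL: stance ticks = 13; W→S at t=9 → φ=11
RR: stance ticks = 13; W→S at t=4 → φ=16


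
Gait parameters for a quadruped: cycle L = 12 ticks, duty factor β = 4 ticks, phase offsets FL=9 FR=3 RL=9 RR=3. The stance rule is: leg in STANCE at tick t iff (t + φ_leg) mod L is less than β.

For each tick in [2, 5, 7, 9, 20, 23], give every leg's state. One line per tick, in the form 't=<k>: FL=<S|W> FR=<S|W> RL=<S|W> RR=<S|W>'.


t=2: FL=W FR=W RL=W RR=W
t=5: FL=S FR=W RL=S RR=W
t=7: FL=W FR=W RL=W RR=W
t=9: FL=W FR=S RL=W RR=S
t=20: FL=W FR=W RL=W RR=W
t=23: FL=W FR=S RL=W RR=S

t=2: phase=(11,5,11,5) vs β=4 → FL=W FR=W RL=W RR=W
t=5: phase=(2,8,2,8) vs β=4 → FL=S FR=W RL=S RR=W
t=7: phase=(4,10,4,10) vs β=4 → FL=W FR=W RL=W RR=W
t=9: phase=(6,0,6,0) vs β=4 → FL=W FR=S RL=W RR=S
t=20: phase=(5,11,5,11) vs β=4 → FL=W FR=W RL=W RR=W
t=23: phase=(8,2,8,2) vs β=4 → FL=W FR=S RL=W RR=S


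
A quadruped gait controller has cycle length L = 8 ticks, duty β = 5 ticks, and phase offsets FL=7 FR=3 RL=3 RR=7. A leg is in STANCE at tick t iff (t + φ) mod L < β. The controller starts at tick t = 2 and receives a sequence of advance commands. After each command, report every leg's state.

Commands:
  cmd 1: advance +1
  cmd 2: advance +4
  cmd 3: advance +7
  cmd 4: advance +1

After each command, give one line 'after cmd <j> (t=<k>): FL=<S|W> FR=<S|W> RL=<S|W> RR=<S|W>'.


after cmd 1 (t=3): FL=S FR=W RL=W RR=S
after cmd 2 (t=7): FL=W FR=S RL=S RR=W
after cmd 3 (t=14): FL=W FR=S RL=S RR=W
after cmd 4 (t=15): FL=W FR=S RL=S RR=W

start t=2: FL=S FR=W RL=W RR=S
cmd 1: advance +1 → t=3, phase=(2,6,6,2) → FL=S FR=W RL=W RR=S
cmd 2: advance +4 → t=7, phase=(6,2,2,6) → FL=W FR=S RL=S RR=W
cmd 3: advance +7 → t=14, phase=(5,1,1,5) → FL=W FR=S RL=S RR=W
cmd 4: advance +1 → t=15, phase=(6,2,2,6) → FL=W FR=S RL=S RR=W


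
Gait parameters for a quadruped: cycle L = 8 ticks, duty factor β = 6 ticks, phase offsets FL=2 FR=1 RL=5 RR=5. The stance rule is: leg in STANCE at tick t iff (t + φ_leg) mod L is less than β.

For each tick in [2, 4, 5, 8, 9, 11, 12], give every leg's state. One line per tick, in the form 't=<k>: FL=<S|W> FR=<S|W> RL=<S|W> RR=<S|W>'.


t=2: FL=S FR=S RL=W RR=W
t=4: FL=W FR=S RL=S RR=S
t=5: FL=W FR=W RL=S RR=S
t=8: FL=S FR=S RL=S RR=S
t=9: FL=S FR=S RL=W RR=W
t=11: FL=S FR=S RL=S RR=S
t=12: FL=W FR=S RL=S RR=S

t=2: phase=(4,3,7,7) vs β=6 → FL=S FR=S RL=W RR=W
t=4: phase=(6,5,1,1) vs β=6 → FL=W FR=S RL=S RR=S
t=5: phase=(7,6,2,2) vs β=6 → FL=W FR=W RL=S RR=S
t=8: phase=(2,1,5,5) vs β=6 → FL=S FR=S RL=S RR=S
t=9: phase=(3,2,6,6) vs β=6 → FL=S FR=S RL=W RR=W
t=11: phase=(5,4,0,0) vs β=6 → FL=S FR=S RL=S RR=S
t=12: phase=(6,5,1,1) vs β=6 → FL=W FR=S RL=S RR=S


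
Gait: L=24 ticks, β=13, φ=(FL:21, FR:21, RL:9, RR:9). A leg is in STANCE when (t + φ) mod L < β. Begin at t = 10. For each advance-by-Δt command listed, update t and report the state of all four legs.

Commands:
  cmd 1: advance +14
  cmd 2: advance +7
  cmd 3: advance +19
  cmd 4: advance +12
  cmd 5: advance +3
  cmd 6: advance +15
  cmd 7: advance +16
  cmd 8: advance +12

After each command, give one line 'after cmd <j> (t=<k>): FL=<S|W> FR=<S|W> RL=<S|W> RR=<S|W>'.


after cmd 1 (t=24): FL=W FR=W RL=S RR=S
after cmd 2 (t=31): FL=S FR=S RL=W RR=W
after cmd 3 (t=50): FL=W FR=W RL=S RR=S
after cmd 4 (t=62): FL=S FR=S RL=W RR=W
after cmd 5 (t=65): FL=W FR=W RL=S RR=S
after cmd 6 (t=80): FL=S FR=S RL=W RR=W
after cmd 7 (t=96): FL=W FR=W RL=S RR=S
after cmd 8 (t=108): FL=S FR=S RL=W RR=W

start t=10: FL=S FR=S RL=W RR=W
cmd 1: advance +14 → t=24, phase=(21,21,9,9) → FL=W FR=W RL=S RR=S
cmd 2: advance +7 → t=31, phase=(4,4,16,16) → FL=S FR=S RL=W RR=W
cmd 3: advance +19 → t=50, phase=(23,23,11,11) → FL=W FR=W RL=S RR=S
cmd 4: advance +12 → t=62, phase=(11,11,23,23) → FL=S FR=S RL=W RR=W
cmd 5: advance +3 → t=65, phase=(14,14,2,2) → FL=W FR=W RL=S RR=S
cmd 6: advance +15 → t=80, phase=(5,5,17,17) → FL=S FR=S RL=W RR=W
cmd 7: advance +16 → t=96, phase=(21,21,9,9) → FL=W FR=W RL=S RR=S
cmd 8: advance +12 → t=108, phase=(9,9,21,21) → FL=S FR=S RL=W RR=W


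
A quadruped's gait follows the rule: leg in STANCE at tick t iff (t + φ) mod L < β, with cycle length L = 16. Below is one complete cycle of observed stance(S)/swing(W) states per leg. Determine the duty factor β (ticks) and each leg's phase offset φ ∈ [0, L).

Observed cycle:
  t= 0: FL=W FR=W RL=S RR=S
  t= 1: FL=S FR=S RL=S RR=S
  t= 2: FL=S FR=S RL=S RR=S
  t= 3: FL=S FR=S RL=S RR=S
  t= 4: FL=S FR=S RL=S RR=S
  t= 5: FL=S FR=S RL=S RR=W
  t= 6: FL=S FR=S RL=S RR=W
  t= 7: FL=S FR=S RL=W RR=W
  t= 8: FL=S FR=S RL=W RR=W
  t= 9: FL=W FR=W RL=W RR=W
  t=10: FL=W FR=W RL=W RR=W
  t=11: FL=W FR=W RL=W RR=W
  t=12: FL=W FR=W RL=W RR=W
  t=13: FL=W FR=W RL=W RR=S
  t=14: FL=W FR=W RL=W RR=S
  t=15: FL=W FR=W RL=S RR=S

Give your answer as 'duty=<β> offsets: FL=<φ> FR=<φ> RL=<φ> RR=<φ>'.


duty=8 offsets: FL=15 FR=15 RL=1 RR=3

duty β = stance ticks per leg = 8
FL: stance ticks = 8; W→S at t=1 → φ=15
FR: stance ticks = 8; W→S at t=1 → φ=15
RL: stance ticks = 8; W→S at t=15 → φ=1
RR: stance ticks = 8; W→S at t=13 → φ=3


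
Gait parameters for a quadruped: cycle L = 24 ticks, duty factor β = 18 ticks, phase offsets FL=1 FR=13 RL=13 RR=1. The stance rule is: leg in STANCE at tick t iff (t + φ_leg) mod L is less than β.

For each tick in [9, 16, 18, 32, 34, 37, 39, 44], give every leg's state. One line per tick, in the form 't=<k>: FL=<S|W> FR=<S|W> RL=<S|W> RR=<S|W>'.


t=9: FL=S FR=W RL=W RR=S
t=16: FL=S FR=S RL=S RR=S
t=18: FL=W FR=S RL=S RR=W
t=32: FL=S FR=W RL=W RR=S
t=34: FL=S FR=W RL=W RR=S
t=37: FL=S FR=S RL=S RR=S
t=39: FL=S FR=S RL=S RR=S
t=44: FL=W FR=S RL=S RR=W

t=9: phase=(10,22,22,10) vs β=18 → FL=S FR=W RL=W RR=S
t=16: phase=(17,5,5,17) vs β=18 → FL=S FR=S RL=S RR=S
t=18: phase=(19,7,7,19) vs β=18 → FL=W FR=S RL=S RR=W
t=32: phase=(9,21,21,9) vs β=18 → FL=S FR=W RL=W RR=S
t=34: phase=(11,23,23,11) vs β=18 → FL=S FR=W RL=W RR=S
t=37: phase=(14,2,2,14) vs β=18 → FL=S FR=S RL=S RR=S
t=39: phase=(16,4,4,16) vs β=18 → FL=S FR=S RL=S RR=S
t=44: phase=(21,9,9,21) vs β=18 → FL=W FR=S RL=S RR=W


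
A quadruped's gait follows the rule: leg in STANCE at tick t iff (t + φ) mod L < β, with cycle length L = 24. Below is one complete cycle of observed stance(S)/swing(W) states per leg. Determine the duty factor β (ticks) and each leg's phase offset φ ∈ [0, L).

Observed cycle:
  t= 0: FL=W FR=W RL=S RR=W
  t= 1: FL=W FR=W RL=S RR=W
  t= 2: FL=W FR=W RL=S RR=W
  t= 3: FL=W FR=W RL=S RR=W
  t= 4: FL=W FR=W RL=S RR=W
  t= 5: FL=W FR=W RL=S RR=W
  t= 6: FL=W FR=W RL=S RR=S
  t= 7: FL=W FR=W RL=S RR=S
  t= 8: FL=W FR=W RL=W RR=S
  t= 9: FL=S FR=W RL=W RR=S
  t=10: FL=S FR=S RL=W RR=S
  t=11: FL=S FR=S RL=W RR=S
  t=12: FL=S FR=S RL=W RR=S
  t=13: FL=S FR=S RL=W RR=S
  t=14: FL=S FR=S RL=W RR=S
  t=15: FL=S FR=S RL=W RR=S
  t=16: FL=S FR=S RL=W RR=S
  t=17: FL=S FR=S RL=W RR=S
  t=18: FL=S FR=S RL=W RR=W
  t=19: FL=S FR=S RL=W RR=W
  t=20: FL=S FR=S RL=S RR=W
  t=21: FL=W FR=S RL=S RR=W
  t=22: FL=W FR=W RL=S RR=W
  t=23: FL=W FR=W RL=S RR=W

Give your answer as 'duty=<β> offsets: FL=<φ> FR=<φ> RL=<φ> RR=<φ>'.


duty β = stance ticks per leg = 12
FL: stance ticks = 12; W→S at t=9 → φ=15
FR: stance ticks = 12; W→S at t=10 → φ=14
RL: stance ticks = 12; W→S at t=20 → φ=4
RR: stance ticks = 12; W→S at t=6 → φ=18

duty=12 offsets: FL=15 FR=14 RL=4 RR=18


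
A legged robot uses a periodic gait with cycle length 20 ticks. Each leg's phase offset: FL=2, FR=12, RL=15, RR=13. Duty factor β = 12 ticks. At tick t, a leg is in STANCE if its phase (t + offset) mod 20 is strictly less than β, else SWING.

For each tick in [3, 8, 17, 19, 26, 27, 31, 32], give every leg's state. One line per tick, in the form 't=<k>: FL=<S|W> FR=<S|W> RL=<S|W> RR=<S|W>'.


t=3: FL=S FR=W RL=W RR=W
t=8: FL=S FR=S RL=S RR=S
t=17: FL=W FR=S RL=W RR=S
t=19: FL=S FR=S RL=W RR=W
t=26: FL=S FR=W RL=S RR=W
t=27: FL=S FR=W RL=S RR=S
t=31: FL=W FR=S RL=S RR=S
t=32: FL=W FR=S RL=S RR=S

t=3: phase=(5,15,18,16) vs β=12 → FL=S FR=W RL=W RR=W
t=8: phase=(10,0,3,1) vs β=12 → FL=S FR=S RL=S RR=S
t=17: phase=(19,9,12,10) vs β=12 → FL=W FR=S RL=W RR=S
t=19: phase=(1,11,14,12) vs β=12 → FL=S FR=S RL=W RR=W
t=26: phase=(8,18,1,19) vs β=12 → FL=S FR=W RL=S RR=W
t=27: phase=(9,19,2,0) vs β=12 → FL=S FR=W RL=S RR=S
t=31: phase=(13,3,6,4) vs β=12 → FL=W FR=S RL=S RR=S
t=32: phase=(14,4,7,5) vs β=12 → FL=W FR=S RL=S RR=S


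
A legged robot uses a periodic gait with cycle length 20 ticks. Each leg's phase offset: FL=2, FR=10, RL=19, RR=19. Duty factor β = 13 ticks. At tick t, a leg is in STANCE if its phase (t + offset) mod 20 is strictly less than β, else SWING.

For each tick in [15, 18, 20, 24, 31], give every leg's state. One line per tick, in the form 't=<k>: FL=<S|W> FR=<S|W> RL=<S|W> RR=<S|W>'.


t=15: phase=(17,5,14,14) vs β=13 → FL=W FR=S RL=W RR=W
t=18: phase=(0,8,17,17) vs β=13 → FL=S FR=S RL=W RR=W
t=20: phase=(2,10,19,19) vs β=13 → FL=S FR=S RL=W RR=W
t=24: phase=(6,14,3,3) vs β=13 → FL=S FR=W RL=S RR=S
t=31: phase=(13,1,10,10) vs β=13 → FL=W FR=S RL=S RR=S

t=15: FL=W FR=S RL=W RR=W
t=18: FL=S FR=S RL=W RR=W
t=20: FL=S FR=S RL=W RR=W
t=24: FL=S FR=W RL=S RR=S
t=31: FL=W FR=S RL=S RR=S


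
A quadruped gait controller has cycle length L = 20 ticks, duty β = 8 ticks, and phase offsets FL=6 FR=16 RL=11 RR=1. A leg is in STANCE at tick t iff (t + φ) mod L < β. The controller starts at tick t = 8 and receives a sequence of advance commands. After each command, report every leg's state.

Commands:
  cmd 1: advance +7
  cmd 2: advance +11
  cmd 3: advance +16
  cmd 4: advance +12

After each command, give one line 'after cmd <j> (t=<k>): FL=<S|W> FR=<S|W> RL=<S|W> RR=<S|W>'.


start t=8: FL=W FR=S RL=W RR=W
cmd 1: advance +7 → t=15, phase=(1,11,6,16) → FL=S FR=W RL=S RR=W
cmd 2: advance +11 → t=26, phase=(12,2,17,7) → FL=W FR=S RL=W RR=S
cmd 3: advance +16 → t=42, phase=(8,18,13,3) → FL=W FR=W RL=W RR=S
cmd 4: advance +12 → t=54, phase=(0,10,5,15) → FL=S FR=W RL=S RR=W

after cmd 1 (t=15): FL=S FR=W RL=S RR=W
after cmd 2 (t=26): FL=W FR=S RL=W RR=S
after cmd 3 (t=42): FL=W FR=W RL=W RR=S
after cmd 4 (t=54): FL=S FR=W RL=S RR=W


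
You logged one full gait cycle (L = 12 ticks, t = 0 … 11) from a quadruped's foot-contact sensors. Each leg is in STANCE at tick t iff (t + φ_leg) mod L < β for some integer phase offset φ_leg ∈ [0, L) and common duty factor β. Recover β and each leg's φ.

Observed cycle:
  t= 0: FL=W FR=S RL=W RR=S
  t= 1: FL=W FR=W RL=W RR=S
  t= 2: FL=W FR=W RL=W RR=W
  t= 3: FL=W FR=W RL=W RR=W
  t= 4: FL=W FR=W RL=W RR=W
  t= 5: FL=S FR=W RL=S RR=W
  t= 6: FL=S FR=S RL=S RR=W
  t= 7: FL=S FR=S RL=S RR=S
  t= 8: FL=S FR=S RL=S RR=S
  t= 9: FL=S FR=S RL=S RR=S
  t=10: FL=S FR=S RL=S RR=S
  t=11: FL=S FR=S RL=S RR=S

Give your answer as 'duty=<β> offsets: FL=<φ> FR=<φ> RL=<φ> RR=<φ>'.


duty=7 offsets: FL=7 FR=6 RL=7 RR=5

duty β = stance ticks per leg = 7
FL: stance ticks = 7; W→S at t=5 → φ=7
FR: stance ticks = 7; W→S at t=6 → φ=6
RL: stance ticks = 7; W→S at t=5 → φ=7
RR: stance ticks = 7; W→S at t=7 → φ=5


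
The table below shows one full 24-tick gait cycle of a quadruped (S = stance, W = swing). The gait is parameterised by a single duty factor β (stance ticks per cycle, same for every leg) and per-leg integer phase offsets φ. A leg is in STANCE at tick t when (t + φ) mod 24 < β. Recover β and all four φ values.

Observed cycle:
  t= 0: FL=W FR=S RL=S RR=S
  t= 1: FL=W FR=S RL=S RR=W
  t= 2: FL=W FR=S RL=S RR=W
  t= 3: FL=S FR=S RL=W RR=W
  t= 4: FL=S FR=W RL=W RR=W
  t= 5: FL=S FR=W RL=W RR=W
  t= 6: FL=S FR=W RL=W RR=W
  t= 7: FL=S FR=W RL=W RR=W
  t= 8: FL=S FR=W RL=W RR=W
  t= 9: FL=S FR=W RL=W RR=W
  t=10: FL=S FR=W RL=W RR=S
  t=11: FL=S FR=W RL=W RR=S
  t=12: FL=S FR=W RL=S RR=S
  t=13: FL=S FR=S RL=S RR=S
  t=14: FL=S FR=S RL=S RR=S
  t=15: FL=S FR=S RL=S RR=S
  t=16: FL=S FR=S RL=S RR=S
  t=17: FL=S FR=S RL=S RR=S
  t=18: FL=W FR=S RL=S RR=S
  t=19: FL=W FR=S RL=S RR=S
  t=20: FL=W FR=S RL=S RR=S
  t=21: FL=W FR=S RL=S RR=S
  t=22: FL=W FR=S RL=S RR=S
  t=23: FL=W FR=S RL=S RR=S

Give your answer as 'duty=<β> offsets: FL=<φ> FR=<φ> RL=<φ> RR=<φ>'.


duty β = stance ticks per leg = 15
FL: stance ticks = 15; W→S at t=3 → φ=21
FR: stance ticks = 15; W→S at t=13 → φ=11
RL: stance ticks = 15; W→S at t=12 → φ=12
RR: stance ticks = 15; W→S at t=10 → φ=14

duty=15 offsets: FL=21 FR=11 RL=12 RR=14


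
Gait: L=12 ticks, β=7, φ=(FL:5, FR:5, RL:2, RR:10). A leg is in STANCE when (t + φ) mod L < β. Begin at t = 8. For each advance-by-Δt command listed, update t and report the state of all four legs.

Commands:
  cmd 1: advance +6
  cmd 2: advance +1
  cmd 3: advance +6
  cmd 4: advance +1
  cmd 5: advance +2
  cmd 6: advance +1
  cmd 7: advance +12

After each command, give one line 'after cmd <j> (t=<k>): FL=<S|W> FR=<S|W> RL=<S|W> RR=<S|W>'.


start t=8: FL=S FR=S RL=W RR=S
cmd 1: advance +6 → t=14, phase=(7,7,4,0) → FL=W FR=W RL=S RR=S
cmd 2: advance +1 → t=15, phase=(8,8,5,1) → FL=W FR=W RL=S RR=S
cmd 3: advance +6 → t=21, phase=(2,2,11,7) → FL=S FR=S RL=W RR=W
cmd 4: advance +1 → t=22, phase=(3,3,0,8) → FL=S FR=S RL=S RR=W
cmd 5: advance +2 → t=24, phase=(5,5,2,10) → FL=S FR=S RL=S RR=W
cmd 6: advance +1 → t=25, phase=(6,6,3,11) → FL=S FR=S RL=S RR=W
cmd 7: advance +12 → t=37, phase=(6,6,3,11) → FL=S FR=S RL=S RR=W

after cmd 1 (t=14): FL=W FR=W RL=S RR=S
after cmd 2 (t=15): FL=W FR=W RL=S RR=S
after cmd 3 (t=21): FL=S FR=S RL=W RR=W
after cmd 4 (t=22): FL=S FR=S RL=S RR=W
after cmd 5 (t=24): FL=S FR=S RL=S RR=W
after cmd 6 (t=25): FL=S FR=S RL=S RR=W
after cmd 7 (t=37): FL=S FR=S RL=S RR=W


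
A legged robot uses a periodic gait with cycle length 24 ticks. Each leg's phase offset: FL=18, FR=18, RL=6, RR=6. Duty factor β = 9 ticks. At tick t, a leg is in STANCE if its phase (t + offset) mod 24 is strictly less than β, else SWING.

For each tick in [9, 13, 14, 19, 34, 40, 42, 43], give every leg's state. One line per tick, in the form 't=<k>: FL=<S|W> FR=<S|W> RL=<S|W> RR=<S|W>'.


t=9: phase=(3,3,15,15) vs β=9 → FL=S FR=S RL=W RR=W
t=13: phase=(7,7,19,19) vs β=9 → FL=S FR=S RL=W RR=W
t=14: phase=(8,8,20,20) vs β=9 → FL=S FR=S RL=W RR=W
t=19: phase=(13,13,1,1) vs β=9 → FL=W FR=W RL=S RR=S
t=34: phase=(4,4,16,16) vs β=9 → FL=S FR=S RL=W RR=W
t=40: phase=(10,10,22,22) vs β=9 → FL=W FR=W RL=W RR=W
t=42: phase=(12,12,0,0) vs β=9 → FL=W FR=W RL=S RR=S
t=43: phase=(13,13,1,1) vs β=9 → FL=W FR=W RL=S RR=S

t=9: FL=S FR=S RL=W RR=W
t=13: FL=S FR=S RL=W RR=W
t=14: FL=S FR=S RL=W RR=W
t=19: FL=W FR=W RL=S RR=S
t=34: FL=S FR=S RL=W RR=W
t=40: FL=W FR=W RL=W RR=W
t=42: FL=W FR=W RL=S RR=S
t=43: FL=W FR=W RL=S RR=S


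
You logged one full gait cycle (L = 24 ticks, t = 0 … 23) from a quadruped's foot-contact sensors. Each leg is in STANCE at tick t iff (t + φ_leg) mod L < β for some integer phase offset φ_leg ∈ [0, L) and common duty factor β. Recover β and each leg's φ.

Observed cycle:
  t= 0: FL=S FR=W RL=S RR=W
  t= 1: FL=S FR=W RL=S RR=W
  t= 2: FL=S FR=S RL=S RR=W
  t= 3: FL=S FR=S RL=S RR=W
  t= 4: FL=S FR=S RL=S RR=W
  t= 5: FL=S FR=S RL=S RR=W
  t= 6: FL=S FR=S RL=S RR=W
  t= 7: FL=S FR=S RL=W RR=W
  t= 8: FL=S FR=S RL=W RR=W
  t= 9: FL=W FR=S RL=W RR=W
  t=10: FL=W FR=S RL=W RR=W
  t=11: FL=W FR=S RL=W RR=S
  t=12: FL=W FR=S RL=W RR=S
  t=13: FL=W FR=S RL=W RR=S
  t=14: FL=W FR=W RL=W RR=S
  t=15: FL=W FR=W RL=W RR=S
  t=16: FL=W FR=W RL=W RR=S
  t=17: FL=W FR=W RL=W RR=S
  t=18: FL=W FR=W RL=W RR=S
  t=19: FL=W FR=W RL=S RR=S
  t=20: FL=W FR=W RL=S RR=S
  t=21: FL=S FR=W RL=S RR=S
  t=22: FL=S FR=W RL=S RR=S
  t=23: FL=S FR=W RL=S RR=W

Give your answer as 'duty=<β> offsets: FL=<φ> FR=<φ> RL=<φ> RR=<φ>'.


duty=12 offsets: FL=3 FR=22 RL=5 RR=13

duty β = stance ticks per leg = 12
FL: stance ticks = 12; W→S at t=21 → φ=3
FR: stance ticks = 12; W→S at t=2 → φ=22
RL: stance ticks = 12; W→S at t=19 → φ=5
RR: stance ticks = 12; W→S at t=11 → φ=13


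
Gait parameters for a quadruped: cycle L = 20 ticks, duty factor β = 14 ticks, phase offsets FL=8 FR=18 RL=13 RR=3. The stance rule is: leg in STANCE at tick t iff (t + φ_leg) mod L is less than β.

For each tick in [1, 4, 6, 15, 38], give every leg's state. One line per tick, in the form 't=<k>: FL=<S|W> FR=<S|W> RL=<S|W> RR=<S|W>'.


t=1: FL=S FR=W RL=W RR=S
t=4: FL=S FR=S RL=W RR=S
t=6: FL=W FR=S RL=W RR=S
t=15: FL=S FR=S RL=S RR=W
t=38: FL=S FR=W RL=S RR=S

t=1: phase=(9,19,14,4) vs β=14 → FL=S FR=W RL=W RR=S
t=4: phase=(12,2,17,7) vs β=14 → FL=S FR=S RL=W RR=S
t=6: phase=(14,4,19,9) vs β=14 → FL=W FR=S RL=W RR=S
t=15: phase=(3,13,8,18) vs β=14 → FL=S FR=S RL=S RR=W
t=38: phase=(6,16,11,1) vs β=14 → FL=S FR=W RL=S RR=S


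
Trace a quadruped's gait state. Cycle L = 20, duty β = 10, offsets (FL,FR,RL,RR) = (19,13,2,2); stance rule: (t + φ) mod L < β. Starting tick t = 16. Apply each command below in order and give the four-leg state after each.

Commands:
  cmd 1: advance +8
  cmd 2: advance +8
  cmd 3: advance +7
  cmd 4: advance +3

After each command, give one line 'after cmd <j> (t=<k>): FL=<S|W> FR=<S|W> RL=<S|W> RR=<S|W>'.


after cmd 1 (t=24): FL=S FR=W RL=S RR=S
after cmd 2 (t=32): FL=W FR=S RL=W RR=W
after cmd 3 (t=39): FL=W FR=W RL=S RR=S
after cmd 4 (t=42): FL=S FR=W RL=S RR=S

start t=16: FL=W FR=S RL=W RR=W
cmd 1: advance +8 → t=24, phase=(3,17,6,6) → FL=S FR=W RL=S RR=S
cmd 2: advance +8 → t=32, phase=(11,5,14,14) → FL=W FR=S RL=W RR=W
cmd 3: advance +7 → t=39, phase=(18,12,1,1) → FL=W FR=W RL=S RR=S
cmd 4: advance +3 → t=42, phase=(1,15,4,4) → FL=S FR=W RL=S RR=S


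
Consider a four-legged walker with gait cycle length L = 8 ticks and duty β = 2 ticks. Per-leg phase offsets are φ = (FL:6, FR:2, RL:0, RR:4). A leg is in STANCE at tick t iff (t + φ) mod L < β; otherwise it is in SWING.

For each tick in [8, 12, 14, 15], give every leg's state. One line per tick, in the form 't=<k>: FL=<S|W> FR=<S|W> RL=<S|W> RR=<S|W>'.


t=8: phase=(6,2,0,4) vs β=2 → FL=W FR=W RL=S RR=W
t=12: phase=(2,6,4,0) vs β=2 → FL=W FR=W RL=W RR=S
t=14: phase=(4,0,6,2) vs β=2 → FL=W FR=S RL=W RR=W
t=15: phase=(5,1,7,3) vs β=2 → FL=W FR=S RL=W RR=W

t=8: FL=W FR=W RL=S RR=W
t=12: FL=W FR=W RL=W RR=S
t=14: FL=W FR=S RL=W RR=W
t=15: FL=W FR=S RL=W RR=W


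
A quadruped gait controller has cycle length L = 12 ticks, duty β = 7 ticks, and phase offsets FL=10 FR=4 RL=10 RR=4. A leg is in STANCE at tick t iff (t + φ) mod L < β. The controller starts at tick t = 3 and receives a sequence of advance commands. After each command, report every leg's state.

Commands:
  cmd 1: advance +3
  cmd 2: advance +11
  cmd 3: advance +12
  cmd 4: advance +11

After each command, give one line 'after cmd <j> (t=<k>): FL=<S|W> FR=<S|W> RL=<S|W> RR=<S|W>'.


start t=3: FL=S FR=W RL=S RR=W
cmd 1: advance +3 → t=6, phase=(4,10,4,10) → FL=S FR=W RL=S RR=W
cmd 2: advance +11 → t=17, phase=(3,9,3,9) → FL=S FR=W RL=S RR=W
cmd 3: advance +12 → t=29, phase=(3,9,3,9) → FL=S FR=W RL=S RR=W
cmd 4: advance +11 → t=40, phase=(2,8,2,8) → FL=S FR=W RL=S RR=W

after cmd 1 (t=6): FL=S FR=W RL=S RR=W
after cmd 2 (t=17): FL=S FR=W RL=S RR=W
after cmd 3 (t=29): FL=S FR=W RL=S RR=W
after cmd 4 (t=40): FL=S FR=W RL=S RR=W


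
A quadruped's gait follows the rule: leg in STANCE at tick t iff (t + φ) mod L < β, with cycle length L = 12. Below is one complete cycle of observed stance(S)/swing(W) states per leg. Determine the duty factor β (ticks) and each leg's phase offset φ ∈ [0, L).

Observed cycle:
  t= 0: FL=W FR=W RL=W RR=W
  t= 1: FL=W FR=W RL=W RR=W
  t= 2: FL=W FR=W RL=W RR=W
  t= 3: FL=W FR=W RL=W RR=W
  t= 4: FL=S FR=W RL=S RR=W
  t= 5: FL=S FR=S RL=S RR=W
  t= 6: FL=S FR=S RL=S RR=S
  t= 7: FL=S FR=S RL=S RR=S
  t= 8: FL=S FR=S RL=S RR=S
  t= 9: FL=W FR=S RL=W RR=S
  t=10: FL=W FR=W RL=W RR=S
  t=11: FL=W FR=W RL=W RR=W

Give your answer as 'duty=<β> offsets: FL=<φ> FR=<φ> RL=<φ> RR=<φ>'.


duty=5 offsets: FL=8 FR=7 RL=8 RR=6

duty β = stance ticks per leg = 5
FL: stance ticks = 5; W→S at t=4 → φ=8
FR: stance ticks = 5; W→S at t=5 → φ=7
RL: stance ticks = 5; W→S at t=4 → φ=8
RR: stance ticks = 5; W→S at t=6 → φ=6


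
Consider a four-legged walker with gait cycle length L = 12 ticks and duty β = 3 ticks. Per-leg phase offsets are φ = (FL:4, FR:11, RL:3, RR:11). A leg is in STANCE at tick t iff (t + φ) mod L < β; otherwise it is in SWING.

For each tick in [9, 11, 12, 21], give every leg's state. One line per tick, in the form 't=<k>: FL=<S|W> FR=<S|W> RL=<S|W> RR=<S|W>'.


t=9: FL=S FR=W RL=S RR=W
t=11: FL=W FR=W RL=S RR=W
t=12: FL=W FR=W RL=W RR=W
t=21: FL=S FR=W RL=S RR=W

t=9: phase=(1,8,0,8) vs β=3 → FL=S FR=W RL=S RR=W
t=11: phase=(3,10,2,10) vs β=3 → FL=W FR=W RL=S RR=W
t=12: phase=(4,11,3,11) vs β=3 → FL=W FR=W RL=W RR=W
t=21: phase=(1,8,0,8) vs β=3 → FL=S FR=W RL=S RR=W


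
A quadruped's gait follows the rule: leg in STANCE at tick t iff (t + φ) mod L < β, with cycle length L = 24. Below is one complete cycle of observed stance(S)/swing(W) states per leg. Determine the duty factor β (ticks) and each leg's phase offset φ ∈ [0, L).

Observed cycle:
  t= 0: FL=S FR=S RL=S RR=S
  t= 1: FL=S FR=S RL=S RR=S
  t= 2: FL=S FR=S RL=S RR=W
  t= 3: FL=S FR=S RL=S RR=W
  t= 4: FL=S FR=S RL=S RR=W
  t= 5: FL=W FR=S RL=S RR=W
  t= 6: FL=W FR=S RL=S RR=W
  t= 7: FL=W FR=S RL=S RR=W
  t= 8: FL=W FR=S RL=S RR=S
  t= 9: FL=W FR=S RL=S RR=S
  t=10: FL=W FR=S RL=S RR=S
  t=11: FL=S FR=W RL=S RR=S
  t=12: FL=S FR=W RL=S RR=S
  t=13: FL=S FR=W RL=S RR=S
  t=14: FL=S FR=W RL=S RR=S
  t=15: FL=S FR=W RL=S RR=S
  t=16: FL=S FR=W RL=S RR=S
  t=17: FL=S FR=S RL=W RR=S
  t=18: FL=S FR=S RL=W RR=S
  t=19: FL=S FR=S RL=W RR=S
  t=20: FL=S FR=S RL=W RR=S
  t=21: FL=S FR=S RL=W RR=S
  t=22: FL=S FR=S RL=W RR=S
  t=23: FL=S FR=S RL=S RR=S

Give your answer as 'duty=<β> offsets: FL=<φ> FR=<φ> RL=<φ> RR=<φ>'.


duty β = stance ticks per leg = 18
FL: stance ticks = 18; W→S at t=11 → φ=13
FR: stance ticks = 18; W→S at t=17 → φ=7
RL: stance ticks = 18; W→S at t=23 → φ=1
RR: stance ticks = 18; W→S at t=8 → φ=16

duty=18 offsets: FL=13 FR=7 RL=1 RR=16
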